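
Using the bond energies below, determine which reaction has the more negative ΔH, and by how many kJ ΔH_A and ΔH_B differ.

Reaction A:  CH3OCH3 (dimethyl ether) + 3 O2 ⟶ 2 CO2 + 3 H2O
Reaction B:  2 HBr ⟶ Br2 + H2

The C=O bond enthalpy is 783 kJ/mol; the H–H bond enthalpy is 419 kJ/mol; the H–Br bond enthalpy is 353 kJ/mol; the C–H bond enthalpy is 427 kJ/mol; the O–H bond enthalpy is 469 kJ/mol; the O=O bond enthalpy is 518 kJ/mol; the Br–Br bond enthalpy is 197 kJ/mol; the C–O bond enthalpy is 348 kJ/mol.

Reaction A:
  Bonds broken (reactants):
    C–H: 6 × 427 = 2562
    C–O: 2 × 348 = 696
    O=O: 3 × 518 = 1554
    Σ(broken) = 4812 kJ
  Bonds formed (products):
    C=O: 4 × 783 = 3132
    O–H: 6 × 469 = 2814
    Σ(formed) = 5946 kJ
  ΔH_A = 4812 − 5946 = −1134 kJ
Reaction B:
  Bonds broken (reactants):
    H–Br: 2 × 353 = 706
    Σ(broken) = 706 kJ
  Bonds formed (products):
    Br–Br: 1 × 197 = 197
    H–H: 1 × 419 = 419
    Σ(formed) = 616 kJ
  ΔH_B = 706 − 616 = +90 kJ
ΔH_A − ΔH_B = −1224 kJ, so reaction A has the more negative ΔH; |ΔH_A − ΔH_B| = 1224 kJ.

Reaction A, by 1224 kJ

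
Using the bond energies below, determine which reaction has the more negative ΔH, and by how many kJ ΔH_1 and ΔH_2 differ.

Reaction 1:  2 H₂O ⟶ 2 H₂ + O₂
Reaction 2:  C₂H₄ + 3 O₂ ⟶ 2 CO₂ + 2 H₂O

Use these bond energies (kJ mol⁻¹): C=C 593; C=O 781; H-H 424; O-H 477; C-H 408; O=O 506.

Reaction 1:
  Bonds broken (reactants):
    O-H: 4 × 477 = 1908
    Σ(broken) = 1908 kJ
  Bonds formed (products):
    H-H: 2 × 424 = 848
    O=O: 1 × 506 = 506
    Σ(formed) = 1354 kJ
  ΔH_1 = 1908 − 1354 = +554 kJ
Reaction 2:
  Bonds broken (reactants):
    C-H: 4 × 408 = 1632
    C=C: 1 × 593 = 593
    O=O: 3 × 506 = 1518
    Σ(broken) = 3743 kJ
  Bonds formed (products):
    C=O: 4 × 781 = 3124
    O-H: 4 × 477 = 1908
    Σ(formed) = 5032 kJ
  ΔH_2 = 3743 − 5032 = −1289 kJ
ΔH_1 − ΔH_2 = +1843 kJ, so reaction 2 has the more negative ΔH; |ΔH_1 − ΔH_2| = 1843 kJ.

Reaction 2, by 1843 kJ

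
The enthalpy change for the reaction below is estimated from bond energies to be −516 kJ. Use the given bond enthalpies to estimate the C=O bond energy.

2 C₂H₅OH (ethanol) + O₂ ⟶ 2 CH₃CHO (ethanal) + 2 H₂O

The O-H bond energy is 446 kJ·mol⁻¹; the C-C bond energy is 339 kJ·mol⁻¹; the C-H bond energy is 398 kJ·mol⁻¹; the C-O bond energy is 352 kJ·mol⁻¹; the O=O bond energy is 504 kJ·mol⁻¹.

Let D be the C=O bond energy.
Σ(broken) = 2×339 + 10×398 + 2×352 + 2×446 + 1×504 = 6758
Σ(formed) = 2×339 + 8×398 + 2×D + 4×446 = 5646 + 2D
ΔH = Σ(broken) − Σ(formed) = (6758) − (5646 + 2D) = +1112 − 2D
Setting this equal to −516 kJ gives 2D = 1628, so D = 814 kJ/mol.

D(C=O) ≈ 814 kJ/mol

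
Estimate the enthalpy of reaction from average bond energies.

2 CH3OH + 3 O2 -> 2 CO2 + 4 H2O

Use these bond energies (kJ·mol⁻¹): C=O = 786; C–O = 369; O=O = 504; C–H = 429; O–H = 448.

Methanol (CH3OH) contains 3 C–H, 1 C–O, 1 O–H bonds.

ΔH ≈ −1008 kJ

Bonds broken (reactants):
  C–H: 6 × 429 = 2574
  C–O: 2 × 369 = 738
  O–H: 2 × 448 = 896
  O=O: 3 × 504 = 1512
  Σ(broken) = 5720 kJ
Bonds formed (products):
  C=O: 4 × 786 = 3144
  O–H: 8 × 448 = 3584
  Σ(formed) = 6728 kJ
ΔH = Σ(broken) − Σ(formed) = 5720 − 6728 = −1008 kJ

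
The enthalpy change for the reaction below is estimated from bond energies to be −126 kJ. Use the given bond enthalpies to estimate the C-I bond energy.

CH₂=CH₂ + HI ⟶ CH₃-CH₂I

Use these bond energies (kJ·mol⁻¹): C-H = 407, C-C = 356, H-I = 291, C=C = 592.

Let D be the C-I bond energy.
Σ(broken) = 4×407 + 1×592 + 1×291 = 2511
Σ(formed) = 1×356 + 5×407 + 1×D = 2391 + D
ΔH = Σ(broken) − Σ(formed) = (2511) − (2391 + D) = +120 − D
Setting this equal to −126 kJ gives D = 246 kJ/mol.

D(C-I) ≈ 246 kJ/mol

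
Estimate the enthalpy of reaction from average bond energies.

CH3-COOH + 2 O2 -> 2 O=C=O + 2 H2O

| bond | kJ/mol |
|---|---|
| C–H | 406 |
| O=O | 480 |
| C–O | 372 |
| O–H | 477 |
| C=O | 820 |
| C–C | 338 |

ΔH ≈ −1003 kJ

Bonds broken (reactants):
  C–C: 1 × 338 = 338
  C–H: 3 × 406 = 1218
  C–O: 1 × 372 = 372
  C=O: 1 × 820 = 820
  O–H: 1 × 477 = 477
  O=O: 2 × 480 = 960
  Σ(broken) = 4185 kJ
Bonds formed (products):
  C=O: 4 × 820 = 3280
  O–H: 4 × 477 = 1908
  Σ(formed) = 5188 kJ
ΔH = Σ(broken) − Σ(formed) = 4185 − 5188 = −1003 kJ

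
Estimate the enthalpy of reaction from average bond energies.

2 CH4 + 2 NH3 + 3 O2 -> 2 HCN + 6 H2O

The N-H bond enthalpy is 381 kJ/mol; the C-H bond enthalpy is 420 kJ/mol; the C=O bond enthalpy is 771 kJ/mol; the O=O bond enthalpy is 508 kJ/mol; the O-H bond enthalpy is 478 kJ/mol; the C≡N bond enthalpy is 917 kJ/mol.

ΔH ≈ −1240 kJ

Bonds broken (reactants):
  C-H: 8 × 420 = 3360
  N-H: 6 × 381 = 2286
  O=O: 3 × 508 = 1524
  Σ(broken) = 7170 kJ
Bonds formed (products):
  C≡N: 2 × 917 = 1834
  C-H: 2 × 420 = 840
  O-H: 12 × 478 = 5736
  Σ(formed) = 8410 kJ
ΔH = Σ(broken) − Σ(formed) = 7170 − 8410 = −1240 kJ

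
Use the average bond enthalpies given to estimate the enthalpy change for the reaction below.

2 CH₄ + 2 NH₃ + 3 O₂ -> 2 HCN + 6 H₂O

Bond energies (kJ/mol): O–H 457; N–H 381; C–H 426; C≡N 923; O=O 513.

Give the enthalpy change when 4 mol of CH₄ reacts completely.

Bonds broken (reactants):
  C–H: 8 × 426 = 3408
  N–H: 6 × 381 = 2286
  O=O: 3 × 513 = 1539
  Σ(broken) = 7233 kJ
Bonds formed (products):
  C≡N: 2 × 923 = 1846
  C–H: 2 × 426 = 852
  O–H: 12 × 457 = 5484
  Σ(formed) = 8182 kJ
ΔH = Σ(broken) − Σ(formed) = 7233 − 8182 = −949 kJ
For 2× the reaction as written: 2 × (−949) = −1898 kJ

ΔH = −1898 kJ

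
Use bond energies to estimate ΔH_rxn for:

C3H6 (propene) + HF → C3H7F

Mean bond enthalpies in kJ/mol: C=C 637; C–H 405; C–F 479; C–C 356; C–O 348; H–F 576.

ΔH ≈ −27 kJ

Bonds broken (reactants):
  C–C: 1 × 356 = 356
  C–H: 6 × 405 = 2430
  C=C: 1 × 637 = 637
  H–F: 1 × 576 = 576
  Σ(broken) = 3999 kJ
Bonds formed (products):
  C–C: 2 × 356 = 712
  C–F: 1 × 479 = 479
  C–H: 7 × 405 = 2835
  Σ(formed) = 4026 kJ
ΔH = Σ(broken) − Σ(formed) = 3999 − 4026 = −27 kJ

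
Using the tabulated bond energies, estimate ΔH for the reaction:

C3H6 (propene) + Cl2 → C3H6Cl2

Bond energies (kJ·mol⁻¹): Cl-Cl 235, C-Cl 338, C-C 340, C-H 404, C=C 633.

ΔH ≈ −148 kJ

Bonds broken (reactants):
  C-C: 1 × 340 = 340
  C-H: 6 × 404 = 2424
  C=C: 1 × 633 = 633
  Cl-Cl: 1 × 235 = 235
  Σ(broken) = 3632 kJ
Bonds formed (products):
  C-C: 2 × 340 = 680
  C-Cl: 2 × 338 = 676
  C-H: 6 × 404 = 2424
  Σ(formed) = 3780 kJ
ΔH = Σ(broken) − Σ(formed) = 3632 − 3780 = −148 kJ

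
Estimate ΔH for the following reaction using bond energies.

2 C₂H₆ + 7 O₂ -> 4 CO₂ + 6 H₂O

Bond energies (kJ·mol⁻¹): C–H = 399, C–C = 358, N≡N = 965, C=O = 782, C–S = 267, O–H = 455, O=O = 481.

ΔH ≈ −2845 kJ

Bonds broken (reactants):
  C–C: 2 × 358 = 716
  C–H: 12 × 399 = 4788
  O=O: 7 × 481 = 3367
  Σ(broken) = 8871 kJ
Bonds formed (products):
  C=O: 8 × 782 = 6256
  O–H: 12 × 455 = 5460
  Σ(formed) = 11716 kJ
ΔH = Σ(broken) − Σ(formed) = 8871 − 11716 = −2845 kJ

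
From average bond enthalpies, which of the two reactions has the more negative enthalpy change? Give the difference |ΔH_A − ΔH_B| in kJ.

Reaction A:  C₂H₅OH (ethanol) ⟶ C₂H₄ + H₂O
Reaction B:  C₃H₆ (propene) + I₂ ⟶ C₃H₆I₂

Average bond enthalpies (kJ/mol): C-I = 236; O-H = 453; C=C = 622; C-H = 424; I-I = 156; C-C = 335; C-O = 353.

Reaction B, by 66 kJ

Reaction A:
  Bonds broken (reactants):
    C-C: 1 × 335 = 335
    C-H: 5 × 424 = 2120
    C-O: 1 × 353 = 353
    O-H: 1 × 453 = 453
    Σ(broken) = 3261 kJ
  Bonds formed (products):
    C-H: 4 × 424 = 1696
    C=C: 1 × 622 = 622
    O-H: 2 × 453 = 906
    Σ(formed) = 3224 kJ
  ΔH_A = 3261 − 3224 = +37 kJ
Reaction B:
  Bonds broken (reactants):
    C-C: 1 × 335 = 335
    C-H: 6 × 424 = 2544
    C=C: 1 × 622 = 622
    I-I: 1 × 156 = 156
    Σ(broken) = 3657 kJ
  Bonds formed (products):
    C-C: 2 × 335 = 670
    C-H: 6 × 424 = 2544
    C-I: 2 × 236 = 472
    Σ(formed) = 3686 kJ
  ΔH_B = 3657 − 3686 = −29 kJ
ΔH_A − ΔH_B = +66 kJ, so reaction B has the more negative ΔH; |ΔH_A − ΔH_B| = 66 kJ.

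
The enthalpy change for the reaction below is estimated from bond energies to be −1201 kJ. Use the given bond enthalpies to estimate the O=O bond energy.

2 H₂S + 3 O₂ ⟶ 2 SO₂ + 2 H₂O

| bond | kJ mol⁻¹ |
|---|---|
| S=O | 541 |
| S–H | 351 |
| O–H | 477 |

D(O=O) ≈ 489 kJ/mol

Let D be the O=O bond energy.
Σ(broken) = 3×D + 4×351 = 1404 + 3D
Σ(formed) = 4×477 + 4×541 = 4072
ΔH = Σ(broken) − Σ(formed) = (1404 + 3D) − (4072) = −2668 + 3D
Setting this equal to −1201 kJ gives 3D = 1467, so D = 489 kJ/mol.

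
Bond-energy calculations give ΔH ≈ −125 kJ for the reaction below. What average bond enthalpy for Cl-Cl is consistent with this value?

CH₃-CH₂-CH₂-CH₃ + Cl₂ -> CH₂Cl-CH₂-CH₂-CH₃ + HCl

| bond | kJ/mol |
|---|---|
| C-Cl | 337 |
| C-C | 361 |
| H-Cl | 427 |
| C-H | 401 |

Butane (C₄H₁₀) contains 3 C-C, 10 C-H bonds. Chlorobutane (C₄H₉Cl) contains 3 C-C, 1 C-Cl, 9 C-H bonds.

Let D be the Cl-Cl bond energy.
Σ(broken) = 3×361 + 10×401 + 1×D = 5093 + D
Σ(formed) = 3×361 + 1×337 + 9×401 + 1×427 = 5456
ΔH = Σ(broken) − Σ(formed) = (5093 + D) − (5456) = −363 + D
Setting this equal to −125 kJ gives D = 238 kJ/mol.

D(Cl-Cl) ≈ 238 kJ/mol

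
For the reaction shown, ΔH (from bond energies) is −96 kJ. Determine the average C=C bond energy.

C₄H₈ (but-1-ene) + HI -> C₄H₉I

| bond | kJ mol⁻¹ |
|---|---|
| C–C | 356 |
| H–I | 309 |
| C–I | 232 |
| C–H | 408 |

D(C=C) ≈ 591 kJ/mol

Let D be the C=C bond energy.
Σ(broken) = 2×356 + 8×408 + 1×D + 1×309 = 4285 + D
Σ(formed) = 3×356 + 9×408 + 1×232 = 4972
ΔH = Σ(broken) − Σ(formed) = (4285 + D) − (4972) = −687 + D
Setting this equal to −96 kJ gives D = 591 kJ/mol.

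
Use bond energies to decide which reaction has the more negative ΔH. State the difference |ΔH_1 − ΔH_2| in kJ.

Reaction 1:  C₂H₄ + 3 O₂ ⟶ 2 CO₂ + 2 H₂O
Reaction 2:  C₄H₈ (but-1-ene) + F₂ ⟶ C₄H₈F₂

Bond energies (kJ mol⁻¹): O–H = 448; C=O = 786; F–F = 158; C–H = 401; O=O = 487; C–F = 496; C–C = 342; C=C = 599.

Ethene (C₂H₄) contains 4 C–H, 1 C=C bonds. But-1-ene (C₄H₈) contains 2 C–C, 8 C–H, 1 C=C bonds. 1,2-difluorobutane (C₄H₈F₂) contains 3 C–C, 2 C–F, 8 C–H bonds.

Reaction 1:
  Bonds broken (reactants):
    C–H: 4 × 401 = 1604
    C=C: 1 × 599 = 599
    O=O: 3 × 487 = 1461
    Σ(broken) = 3664 kJ
  Bonds formed (products):
    C=O: 4 × 786 = 3144
    O–H: 4 × 448 = 1792
    Σ(formed) = 4936 kJ
  ΔH_1 = 3664 − 4936 = −1272 kJ
Reaction 2:
  Bonds broken (reactants):
    C–C: 2 × 342 = 684
    C–H: 8 × 401 = 3208
    C=C: 1 × 599 = 599
    F–F: 1 × 158 = 158
    Σ(broken) = 4649 kJ
  Bonds formed (products):
    C–C: 3 × 342 = 1026
    C–F: 2 × 496 = 992
    C–H: 8 × 401 = 3208
    Σ(formed) = 5226 kJ
  ΔH_2 = 4649 − 5226 = −577 kJ
ΔH_1 − ΔH_2 = −695 kJ, so reaction 1 has the more negative ΔH; |ΔH_1 − ΔH_2| = 695 kJ.

Reaction 1, by 695 kJ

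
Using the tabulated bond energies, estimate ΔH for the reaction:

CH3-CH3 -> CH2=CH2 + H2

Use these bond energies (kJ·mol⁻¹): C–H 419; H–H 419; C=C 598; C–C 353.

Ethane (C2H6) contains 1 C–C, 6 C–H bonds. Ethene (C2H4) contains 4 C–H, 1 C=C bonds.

ΔH ≈ +174 kJ

Bonds broken (reactants):
  C–C: 1 × 353 = 353
  C–H: 6 × 419 = 2514
  Σ(broken) = 2867 kJ
Bonds formed (products):
  C–H: 4 × 419 = 1676
  C=C: 1 × 598 = 598
  H–H: 1 × 419 = 419
  Σ(formed) = 2693 kJ
ΔH = Σ(broken) − Σ(formed) = 2867 − 2693 = +174 kJ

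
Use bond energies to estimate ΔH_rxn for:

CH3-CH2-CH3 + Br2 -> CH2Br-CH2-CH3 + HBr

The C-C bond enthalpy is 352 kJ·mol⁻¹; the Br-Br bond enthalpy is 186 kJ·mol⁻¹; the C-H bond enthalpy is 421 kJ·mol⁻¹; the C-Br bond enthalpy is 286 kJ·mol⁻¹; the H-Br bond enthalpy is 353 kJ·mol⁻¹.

ΔH ≈ −32 kJ

Bonds broken (reactants):
  Br-Br: 1 × 186 = 186
  C-C: 2 × 352 = 704
  C-H: 8 × 421 = 3368
  Σ(broken) = 4258 kJ
Bonds formed (products):
  C-Br: 1 × 286 = 286
  C-C: 2 × 352 = 704
  C-H: 7 × 421 = 2947
  H-Br: 1 × 353 = 353
  Σ(formed) = 4290 kJ
ΔH = Σ(broken) − Σ(formed) = 4258 − 4290 = −32 kJ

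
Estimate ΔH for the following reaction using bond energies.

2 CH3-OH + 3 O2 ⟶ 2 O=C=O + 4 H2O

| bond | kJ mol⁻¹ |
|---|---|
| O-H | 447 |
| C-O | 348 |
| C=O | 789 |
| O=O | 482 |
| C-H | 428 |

Bonds broken (reactants):
  C-H: 6 × 428 = 2568
  C-O: 2 × 348 = 696
  O-H: 2 × 447 = 894
  O=O: 3 × 482 = 1446
  Σ(broken) = 5604 kJ
Bonds formed (products):
  C=O: 4 × 789 = 3156
  O-H: 8 × 447 = 3576
  Σ(formed) = 6732 kJ
ΔH = Σ(broken) − Σ(formed) = 5604 − 6732 = −1128 kJ

ΔH ≈ −1128 kJ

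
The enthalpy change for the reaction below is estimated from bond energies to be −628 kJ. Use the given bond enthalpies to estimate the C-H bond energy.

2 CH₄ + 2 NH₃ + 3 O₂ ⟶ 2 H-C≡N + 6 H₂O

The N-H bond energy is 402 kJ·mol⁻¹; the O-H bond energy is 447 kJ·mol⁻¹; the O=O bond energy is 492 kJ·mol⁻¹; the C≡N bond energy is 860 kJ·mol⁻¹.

Let D be the C-H bond energy.
Σ(broken) = 8×D + 6×402 + 3×492 = 3888 + 8D
Σ(formed) = 2×860 + 2×D + 12×447 = 7084 + 2D
ΔH = Σ(broken) − Σ(formed) = (3888 + 8D) − (7084 + 2D) = −3196 + 6D
Setting this equal to −628 kJ gives 6D = 2568, so D = 428 kJ/mol.

D(C-H) ≈ 428 kJ/mol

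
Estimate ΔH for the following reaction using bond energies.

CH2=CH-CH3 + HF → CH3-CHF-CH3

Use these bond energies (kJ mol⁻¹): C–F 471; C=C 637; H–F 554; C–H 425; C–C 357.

Bonds broken (reactants):
  C–C: 1 × 357 = 357
  C–H: 6 × 425 = 2550
  C=C: 1 × 637 = 637
  H–F: 1 × 554 = 554
  Σ(broken) = 4098 kJ
Bonds formed (products):
  C–C: 2 × 357 = 714
  C–F: 1 × 471 = 471
  C–H: 7 × 425 = 2975
  Σ(formed) = 4160 kJ
ΔH = Σ(broken) − Σ(formed) = 4098 − 4160 = −62 kJ

ΔH ≈ −62 kJ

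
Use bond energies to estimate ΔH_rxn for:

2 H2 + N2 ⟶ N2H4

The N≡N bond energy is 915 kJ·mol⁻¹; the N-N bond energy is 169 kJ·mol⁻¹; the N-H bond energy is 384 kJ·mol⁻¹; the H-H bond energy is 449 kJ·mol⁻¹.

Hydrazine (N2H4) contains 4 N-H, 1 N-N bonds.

Bonds broken (reactants):
  H-H: 2 × 449 = 898
  N≡N: 1 × 915 = 915
  Σ(broken) = 1813 kJ
Bonds formed (products):
  N-H: 4 × 384 = 1536
  N-N: 1 × 169 = 169
  Σ(formed) = 1705 kJ
ΔH = Σ(broken) − Σ(formed) = 1813 − 1705 = +108 kJ

ΔH ≈ +108 kJ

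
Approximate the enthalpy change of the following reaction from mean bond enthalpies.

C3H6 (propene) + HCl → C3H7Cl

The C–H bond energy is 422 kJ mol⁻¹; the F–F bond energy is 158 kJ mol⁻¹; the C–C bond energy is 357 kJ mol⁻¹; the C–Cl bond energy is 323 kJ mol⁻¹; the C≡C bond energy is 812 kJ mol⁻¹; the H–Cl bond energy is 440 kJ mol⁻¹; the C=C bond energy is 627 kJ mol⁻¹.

ΔH ≈ −35 kJ

Bonds broken (reactants):
  C–C: 1 × 357 = 357
  C–H: 6 × 422 = 2532
  C=C: 1 × 627 = 627
  H–Cl: 1 × 440 = 440
  Σ(broken) = 3956 kJ
Bonds formed (products):
  C–C: 2 × 357 = 714
  C–Cl: 1 × 323 = 323
  C–H: 7 × 422 = 2954
  Σ(formed) = 3991 kJ
ΔH = Σ(broken) − Σ(formed) = 3956 − 3991 = −35 kJ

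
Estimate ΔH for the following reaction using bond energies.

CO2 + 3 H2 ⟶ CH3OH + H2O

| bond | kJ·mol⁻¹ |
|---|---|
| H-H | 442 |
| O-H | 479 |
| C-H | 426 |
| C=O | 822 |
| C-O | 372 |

ΔH ≈ −117 kJ

Bonds broken (reactants):
  C=O: 2 × 822 = 1644
  H-H: 3 × 442 = 1326
  Σ(broken) = 2970 kJ
Bonds formed (products):
  C-H: 3 × 426 = 1278
  C-O: 1 × 372 = 372
  O-H: 3 × 479 = 1437
  Σ(formed) = 3087 kJ
ΔH = Σ(broken) − Σ(formed) = 2970 − 3087 = −117 kJ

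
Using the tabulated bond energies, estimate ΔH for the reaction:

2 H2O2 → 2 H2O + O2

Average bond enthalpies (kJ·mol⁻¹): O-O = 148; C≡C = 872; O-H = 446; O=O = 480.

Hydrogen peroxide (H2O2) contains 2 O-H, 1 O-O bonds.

Bonds broken (reactants):
  O-H: 4 × 446 = 1784
  O-O: 2 × 148 = 296
  Σ(broken) = 2080 kJ
Bonds formed (products):
  O-H: 4 × 446 = 1784
  O=O: 1 × 480 = 480
  Σ(formed) = 2264 kJ
ΔH = Σ(broken) − Σ(formed) = 2080 − 2264 = −184 kJ

ΔH ≈ −184 kJ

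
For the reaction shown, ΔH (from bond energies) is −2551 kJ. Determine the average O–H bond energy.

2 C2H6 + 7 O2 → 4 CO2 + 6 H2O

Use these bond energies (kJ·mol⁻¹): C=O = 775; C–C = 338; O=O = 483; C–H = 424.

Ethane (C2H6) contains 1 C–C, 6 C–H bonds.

D(O–H) ≈ 458 kJ/mol

Let D be the O–H bond energy.
Σ(broken) = 2×338 + 12×424 + 7×483 = 9145
Σ(formed) = 8×775 + 12×D = 6200 + 12D
ΔH = Σ(broken) − Σ(formed) = (9145) − (6200 + 12D) = +2945 − 12D
Setting this equal to −2551 kJ gives 12D = 5496, so D = 458 kJ/mol.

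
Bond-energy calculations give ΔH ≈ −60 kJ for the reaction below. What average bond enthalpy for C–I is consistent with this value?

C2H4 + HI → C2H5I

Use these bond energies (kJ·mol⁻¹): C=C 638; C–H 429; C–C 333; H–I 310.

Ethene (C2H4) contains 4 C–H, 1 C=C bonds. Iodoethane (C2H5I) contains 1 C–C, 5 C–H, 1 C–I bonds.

Let D be the C–I bond energy.
Σ(broken) = 4×429 + 1×638 + 1×310 = 2664
Σ(formed) = 1×333 + 5×429 + 1×D = 2478 + D
ΔH = Σ(broken) − Σ(formed) = (2664) − (2478 + D) = +186 − D
Setting this equal to −60 kJ gives D = 246 kJ/mol.

D(C–I) ≈ 246 kJ/mol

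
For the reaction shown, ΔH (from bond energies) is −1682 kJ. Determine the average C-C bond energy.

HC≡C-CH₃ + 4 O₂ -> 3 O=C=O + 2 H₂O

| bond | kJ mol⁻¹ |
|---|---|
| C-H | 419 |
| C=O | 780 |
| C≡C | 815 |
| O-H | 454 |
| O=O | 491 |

D(C-C) ≈ 359 kJ/mol

Let D be the C-C bond energy.
Σ(broken) = 1×815 + 1×D + 4×419 + 4×491 = 4455 + D
Σ(formed) = 6×780 + 4×454 = 6496
ΔH = Σ(broken) − Σ(formed) = (4455 + D) − (6496) = −2041 + D
Setting this equal to −1682 kJ gives D = 359 kJ/mol.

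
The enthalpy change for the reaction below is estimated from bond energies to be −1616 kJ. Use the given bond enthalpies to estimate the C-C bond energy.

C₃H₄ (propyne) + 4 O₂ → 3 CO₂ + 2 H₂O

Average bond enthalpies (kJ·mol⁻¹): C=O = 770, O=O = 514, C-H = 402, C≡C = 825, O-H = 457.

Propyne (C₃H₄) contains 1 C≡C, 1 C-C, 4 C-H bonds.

D(C-C) ≈ 343 kJ/mol

Let D be the C-C bond energy.
Σ(broken) = 1×825 + 1×D + 4×402 + 4×514 = 4489 + D
Σ(formed) = 6×770 + 4×457 = 6448
ΔH = Σ(broken) − Σ(formed) = (4489 + D) − (6448) = −1959 + D
Setting this equal to −1616 kJ gives D = 343 kJ/mol.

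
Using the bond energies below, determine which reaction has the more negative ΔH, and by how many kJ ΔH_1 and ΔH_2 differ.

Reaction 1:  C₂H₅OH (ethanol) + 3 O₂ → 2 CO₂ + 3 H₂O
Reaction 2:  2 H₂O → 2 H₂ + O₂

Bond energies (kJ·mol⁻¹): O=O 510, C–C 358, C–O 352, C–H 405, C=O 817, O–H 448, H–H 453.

Reaction 1, by 1619 kJ

Reaction 1:
  Bonds broken (reactants):
    C–C: 1 × 358 = 358
    C–H: 5 × 405 = 2025
    C–O: 1 × 352 = 352
    O–H: 1 × 448 = 448
    O=O: 3 × 510 = 1530
    Σ(broken) = 4713 kJ
  Bonds formed (products):
    C=O: 4 × 817 = 3268
    O–H: 6 × 448 = 2688
    Σ(formed) = 5956 kJ
  ΔH_1 = 4713 − 5956 = −1243 kJ
Reaction 2:
  Bonds broken (reactants):
    O–H: 4 × 448 = 1792
    Σ(broken) = 1792 kJ
  Bonds formed (products):
    H–H: 2 × 453 = 906
    O=O: 1 × 510 = 510
    Σ(formed) = 1416 kJ
  ΔH_2 = 1792 − 1416 = +376 kJ
ΔH_1 − ΔH_2 = −1619 kJ, so reaction 1 has the more negative ΔH; |ΔH_1 − ΔH_2| = 1619 kJ.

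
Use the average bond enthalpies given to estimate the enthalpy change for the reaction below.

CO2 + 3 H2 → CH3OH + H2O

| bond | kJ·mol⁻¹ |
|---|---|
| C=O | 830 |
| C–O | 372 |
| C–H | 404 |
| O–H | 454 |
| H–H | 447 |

Bonds broken (reactants):
  C=O: 2 × 830 = 1660
  H–H: 3 × 447 = 1341
  Σ(broken) = 3001 kJ
Bonds formed (products):
  C–H: 3 × 404 = 1212
  C–O: 1 × 372 = 372
  O–H: 3 × 454 = 1362
  Σ(formed) = 2946 kJ
ΔH = Σ(broken) − Σ(formed) = 3001 − 2946 = +55 kJ

ΔH ≈ +55 kJ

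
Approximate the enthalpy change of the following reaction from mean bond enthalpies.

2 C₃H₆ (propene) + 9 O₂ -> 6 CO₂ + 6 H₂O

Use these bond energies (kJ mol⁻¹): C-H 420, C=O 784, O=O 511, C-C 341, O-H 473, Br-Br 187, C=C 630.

ΔH ≈ −3503 kJ

Bonds broken (reactants):
  C-C: 2 × 341 = 682
  C-H: 12 × 420 = 5040
  C=C: 2 × 630 = 1260
  O=O: 9 × 511 = 4599
  Σ(broken) = 11581 kJ
Bonds formed (products):
  C=O: 12 × 784 = 9408
  O-H: 12 × 473 = 5676
  Σ(formed) = 15084 kJ
ΔH = Σ(broken) − Σ(formed) = 11581 − 15084 = −3503 kJ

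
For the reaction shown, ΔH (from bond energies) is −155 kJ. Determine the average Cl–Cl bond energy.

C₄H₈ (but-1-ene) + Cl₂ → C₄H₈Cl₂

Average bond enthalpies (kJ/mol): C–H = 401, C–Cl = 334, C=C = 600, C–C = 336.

Let D be the Cl–Cl bond energy.
Σ(broken) = 2×336 + 8×401 + 1×600 + 1×D = 4480 + D
Σ(formed) = 3×336 + 2×334 + 8×401 = 4884
ΔH = Σ(broken) − Σ(formed) = (4480 + D) − (4884) = −404 + D
Setting this equal to −155 kJ gives D = 249 kJ/mol.

D(Cl–Cl) ≈ 249 kJ/mol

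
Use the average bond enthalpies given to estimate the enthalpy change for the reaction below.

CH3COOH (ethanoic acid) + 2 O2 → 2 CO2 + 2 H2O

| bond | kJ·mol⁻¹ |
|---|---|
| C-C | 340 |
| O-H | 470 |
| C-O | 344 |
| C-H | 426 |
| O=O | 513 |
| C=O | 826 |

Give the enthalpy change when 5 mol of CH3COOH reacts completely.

ΔH = −4500 kJ

Bonds broken (reactants):
  C-C: 1 × 340 = 340
  C-H: 3 × 426 = 1278
  C-O: 1 × 344 = 344
  C=O: 1 × 826 = 826
  O-H: 1 × 470 = 470
  O=O: 2 × 513 = 1026
  Σ(broken) = 4284 kJ
Bonds formed (products):
  C=O: 4 × 826 = 3304
  O-H: 4 × 470 = 1880
  Σ(formed) = 5184 kJ
ΔH = Σ(broken) − Σ(formed) = 4284 − 5184 = −900 kJ
For 5× the reaction as written: 5 × (−900) = −4500 kJ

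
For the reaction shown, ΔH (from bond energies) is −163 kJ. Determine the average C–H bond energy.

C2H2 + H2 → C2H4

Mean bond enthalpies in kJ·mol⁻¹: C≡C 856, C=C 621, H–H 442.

Let D be the C–H bond energy.
Σ(broken) = 1×856 + 2×D + 1×442 = 1298 + 2D
Σ(formed) = 4×D + 1×621 = 621 + 4D
ΔH = Σ(broken) − Σ(formed) = (1298 + 2D) − (621 + 4D) = +677 − 2D
Setting this equal to −163 kJ gives 2D = 840, so D = 420 kJ/mol.

D(C–H) ≈ 420 kJ/mol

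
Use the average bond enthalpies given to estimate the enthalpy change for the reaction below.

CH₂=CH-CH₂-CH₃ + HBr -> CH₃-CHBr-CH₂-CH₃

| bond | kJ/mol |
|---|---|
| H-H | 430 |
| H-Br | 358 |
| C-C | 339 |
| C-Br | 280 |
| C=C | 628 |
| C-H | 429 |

Bonds broken (reactants):
  C-C: 2 × 339 = 678
  C-H: 8 × 429 = 3432
  C=C: 1 × 628 = 628
  H-Br: 1 × 358 = 358
  Σ(broken) = 5096 kJ
Bonds formed (products):
  C-Br: 1 × 280 = 280
  C-C: 3 × 339 = 1017
  C-H: 9 × 429 = 3861
  Σ(formed) = 5158 kJ
ΔH = Σ(broken) − Σ(formed) = 5096 − 5158 = −62 kJ

ΔH ≈ −62 kJ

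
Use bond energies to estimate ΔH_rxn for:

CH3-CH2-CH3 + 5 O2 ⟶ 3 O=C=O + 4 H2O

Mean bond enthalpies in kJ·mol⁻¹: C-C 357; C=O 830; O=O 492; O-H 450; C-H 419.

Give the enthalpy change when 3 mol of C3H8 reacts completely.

Bonds broken (reactants):
  C-C: 2 × 357 = 714
  C-H: 8 × 419 = 3352
  O=O: 5 × 492 = 2460
  Σ(broken) = 6526 kJ
Bonds formed (products):
  C=O: 6 × 830 = 4980
  O-H: 8 × 450 = 3600
  Σ(formed) = 8580 kJ
ΔH = Σ(broken) − Σ(formed) = 6526 − 8580 = −2054 kJ
For 3× the reaction as written: 3 × (−2054) = −6162 kJ

ΔH = −6162 kJ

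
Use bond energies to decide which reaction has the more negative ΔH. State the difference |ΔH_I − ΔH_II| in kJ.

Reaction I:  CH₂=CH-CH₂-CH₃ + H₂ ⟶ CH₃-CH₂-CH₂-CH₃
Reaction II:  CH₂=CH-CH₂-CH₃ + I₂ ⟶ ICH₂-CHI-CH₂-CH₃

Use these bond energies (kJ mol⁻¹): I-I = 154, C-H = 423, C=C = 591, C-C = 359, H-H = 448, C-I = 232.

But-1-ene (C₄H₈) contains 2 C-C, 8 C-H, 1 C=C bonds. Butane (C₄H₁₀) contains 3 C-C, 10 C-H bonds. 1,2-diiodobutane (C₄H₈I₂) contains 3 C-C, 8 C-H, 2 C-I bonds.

Reaction I, by 88 kJ

Reaction I:
  Bonds broken (reactants):
    C-C: 2 × 359 = 718
    C-H: 8 × 423 = 3384
    C=C: 1 × 591 = 591
    H-H: 1 × 448 = 448
    Σ(broken) = 5141 kJ
  Bonds formed (products):
    C-C: 3 × 359 = 1077
    C-H: 10 × 423 = 4230
    Σ(formed) = 5307 kJ
  ΔH_I = 5141 − 5307 = −166 kJ
Reaction II:
  Bonds broken (reactants):
    C-C: 2 × 359 = 718
    C-H: 8 × 423 = 3384
    C=C: 1 × 591 = 591
    I-I: 1 × 154 = 154
    Σ(broken) = 4847 kJ
  Bonds formed (products):
    C-C: 3 × 359 = 1077
    C-H: 8 × 423 = 3384
    C-I: 2 × 232 = 464
    Σ(formed) = 4925 kJ
  ΔH_II = 4847 − 4925 = −78 kJ
ΔH_I − ΔH_II = −88 kJ, so reaction I has the more negative ΔH; |ΔH_I − ΔH_II| = 88 kJ.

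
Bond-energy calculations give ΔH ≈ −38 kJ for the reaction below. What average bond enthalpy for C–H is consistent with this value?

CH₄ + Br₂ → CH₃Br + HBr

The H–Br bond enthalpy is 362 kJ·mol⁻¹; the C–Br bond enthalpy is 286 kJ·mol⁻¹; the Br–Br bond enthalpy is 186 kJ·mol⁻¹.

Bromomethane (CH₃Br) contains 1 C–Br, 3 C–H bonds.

Let D be the C–H bond energy.
Σ(broken) = 1×186 + 4×D = 186 + 4D
Σ(formed) = 1×286 + 3×D + 1×362 = 648 + 3D
ΔH = Σ(broken) − Σ(formed) = (186 + 4D) − (648 + 3D) = −462 + D
Setting this equal to −38 kJ gives D = 424 kJ/mol.

D(C–H) ≈ 424 kJ/mol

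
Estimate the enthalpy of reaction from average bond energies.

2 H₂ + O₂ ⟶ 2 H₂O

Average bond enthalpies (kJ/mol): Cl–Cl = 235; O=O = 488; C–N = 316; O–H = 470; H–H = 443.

ΔH ≈ −506 kJ

Bonds broken (reactants):
  H–H: 2 × 443 = 886
  O=O: 1 × 488 = 488
  Σ(broken) = 1374 kJ
Bonds formed (products):
  O–H: 4 × 470 = 1880
  Σ(formed) = 1880 kJ
ΔH = Σ(broken) − Σ(formed) = 1374 − 1880 = −506 kJ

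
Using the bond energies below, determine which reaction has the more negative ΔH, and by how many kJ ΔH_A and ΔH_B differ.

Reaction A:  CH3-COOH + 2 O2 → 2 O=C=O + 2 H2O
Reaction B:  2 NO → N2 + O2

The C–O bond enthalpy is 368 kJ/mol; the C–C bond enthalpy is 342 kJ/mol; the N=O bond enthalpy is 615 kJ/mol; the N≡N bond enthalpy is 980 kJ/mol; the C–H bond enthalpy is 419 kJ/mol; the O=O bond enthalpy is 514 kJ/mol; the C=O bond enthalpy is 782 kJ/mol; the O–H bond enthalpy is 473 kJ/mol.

Reaction A, by 506 kJ

Reaction A:
  Bonds broken (reactants):
    C–C: 1 × 342 = 342
    C–H: 3 × 419 = 1257
    C–O: 1 × 368 = 368
    C=O: 1 × 782 = 782
    O–H: 1 × 473 = 473
    O=O: 2 × 514 = 1028
    Σ(broken) = 4250 kJ
  Bonds formed (products):
    C=O: 4 × 782 = 3128
    O–H: 4 × 473 = 1892
    Σ(formed) = 5020 kJ
  ΔH_A = 4250 − 5020 = −770 kJ
Reaction B:
  Bonds broken (reactants):
    N=O: 2 × 615 = 1230
    Σ(broken) = 1230 kJ
  Bonds formed (products):
    N≡N: 1 × 980 = 980
    O=O: 1 × 514 = 514
    Σ(formed) = 1494 kJ
  ΔH_B = 1230 − 1494 = −264 kJ
ΔH_A − ΔH_B = −506 kJ, so reaction A has the more negative ΔH; |ΔH_A − ΔH_B| = 506 kJ.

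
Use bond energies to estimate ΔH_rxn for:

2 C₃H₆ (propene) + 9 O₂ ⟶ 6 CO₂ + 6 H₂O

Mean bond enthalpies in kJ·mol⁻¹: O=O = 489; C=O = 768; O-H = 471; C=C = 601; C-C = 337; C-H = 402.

Bonds broken (reactants):
  C-C: 2 × 337 = 674
  C-H: 12 × 402 = 4824
  C=C: 2 × 601 = 1202
  O=O: 9 × 489 = 4401
  Σ(broken) = 11101 kJ
Bonds formed (products):
  C=O: 12 × 768 = 9216
  O-H: 12 × 471 = 5652
  Σ(formed) = 14868 kJ
ΔH = Σ(broken) − Σ(formed) = 11101 − 14868 = −3767 kJ

ΔH ≈ −3767 kJ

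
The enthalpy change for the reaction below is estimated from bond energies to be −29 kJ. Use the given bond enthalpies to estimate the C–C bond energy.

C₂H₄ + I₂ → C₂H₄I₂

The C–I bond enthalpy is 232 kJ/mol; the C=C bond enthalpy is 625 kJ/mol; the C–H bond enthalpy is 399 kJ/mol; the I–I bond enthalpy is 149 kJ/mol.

D(C–C) ≈ 339 kJ/mol

Let D be the C–C bond energy.
Σ(broken) = 4×399 + 1×625 + 1×149 = 2370
Σ(formed) = 1×D + 4×399 + 2×232 = 2060 + D
ΔH = Σ(broken) − Σ(formed) = (2370) − (2060 + D) = +310 − D
Setting this equal to −29 kJ gives D = 339 kJ/mol.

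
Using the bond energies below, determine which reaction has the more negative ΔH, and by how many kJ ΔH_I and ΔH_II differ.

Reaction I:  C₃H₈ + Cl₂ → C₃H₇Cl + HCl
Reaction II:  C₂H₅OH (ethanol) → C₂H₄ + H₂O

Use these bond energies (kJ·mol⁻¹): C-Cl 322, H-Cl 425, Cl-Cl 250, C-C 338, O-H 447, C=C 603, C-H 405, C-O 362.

Reaction I:
  Bonds broken (reactants):
    C-C: 2 × 338 = 676
    C-H: 8 × 405 = 3240
    Cl-Cl: 1 × 250 = 250
    Σ(broken) = 4166 kJ
  Bonds formed (products):
    C-C: 2 × 338 = 676
    C-Cl: 1 × 322 = 322
    C-H: 7 × 405 = 2835
    H-Cl: 1 × 425 = 425
    Σ(formed) = 4258 kJ
  ΔH_I = 4166 − 4258 = −92 kJ
Reaction II:
  Bonds broken (reactants):
    C-C: 1 × 338 = 338
    C-H: 5 × 405 = 2025
    C-O: 1 × 362 = 362
    O-H: 1 × 447 = 447
    Σ(broken) = 3172 kJ
  Bonds formed (products):
    C-H: 4 × 405 = 1620
    C=C: 1 × 603 = 603
    O-H: 2 × 447 = 894
    Σ(formed) = 3117 kJ
  ΔH_II = 3172 − 3117 = +55 kJ
ΔH_I − ΔH_II = −147 kJ, so reaction I has the more negative ΔH; |ΔH_I − ΔH_II| = 147 kJ.

Reaction I, by 147 kJ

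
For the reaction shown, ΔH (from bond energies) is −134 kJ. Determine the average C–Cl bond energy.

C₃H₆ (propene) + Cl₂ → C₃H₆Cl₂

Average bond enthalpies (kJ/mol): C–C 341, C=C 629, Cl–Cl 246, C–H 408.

Let D be the C–Cl bond energy.
Σ(broken) = 1×341 + 6×408 + 1×629 + 1×246 = 3664
Σ(formed) = 2×341 + 2×D + 6×408 = 3130 + 2D
ΔH = Σ(broken) − Σ(formed) = (3664) − (3130 + 2D) = +534 − 2D
Setting this equal to −134 kJ gives 2D = 668, so D = 334 kJ/mol.

D(C–Cl) ≈ 334 kJ/mol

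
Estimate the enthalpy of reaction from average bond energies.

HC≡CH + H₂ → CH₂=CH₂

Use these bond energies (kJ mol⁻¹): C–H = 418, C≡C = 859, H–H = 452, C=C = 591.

Bonds broken (reactants):
  C≡C: 1 × 859 = 859
  C–H: 2 × 418 = 836
  H–H: 1 × 452 = 452
  Σ(broken) = 2147 kJ
Bonds formed (products):
  C–H: 4 × 418 = 1672
  C=C: 1 × 591 = 591
  Σ(formed) = 2263 kJ
ΔH = Σ(broken) − Σ(formed) = 2147 − 2263 = −116 kJ

ΔH ≈ −116 kJ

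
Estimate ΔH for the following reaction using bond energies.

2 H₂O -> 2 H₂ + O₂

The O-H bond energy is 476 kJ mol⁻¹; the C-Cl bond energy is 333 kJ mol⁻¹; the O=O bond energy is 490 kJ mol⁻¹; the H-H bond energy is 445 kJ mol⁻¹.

Bonds broken (reactants):
  O-H: 4 × 476 = 1904
  Σ(broken) = 1904 kJ
Bonds formed (products):
  H-H: 2 × 445 = 890
  O=O: 1 × 490 = 490
  Σ(formed) = 1380 kJ
ΔH = Σ(broken) − Σ(formed) = 1904 − 1380 = +524 kJ

ΔH ≈ +524 kJ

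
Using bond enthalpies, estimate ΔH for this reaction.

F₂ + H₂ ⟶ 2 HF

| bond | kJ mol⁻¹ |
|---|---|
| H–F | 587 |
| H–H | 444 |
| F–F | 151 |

ΔH ≈ −579 kJ

Bonds broken (reactants):
  F–F: 1 × 151 = 151
  H–H: 1 × 444 = 444
  Σ(broken) = 595 kJ
Bonds formed (products):
  H–F: 2 × 587 = 1174
  Σ(formed) = 1174 kJ
ΔH = Σ(broken) − Σ(formed) = 595 − 1174 = −579 kJ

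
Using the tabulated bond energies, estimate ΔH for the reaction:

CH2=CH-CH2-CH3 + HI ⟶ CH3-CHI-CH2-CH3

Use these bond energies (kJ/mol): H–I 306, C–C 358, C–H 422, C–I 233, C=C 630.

ΔH ≈ −77 kJ

Bonds broken (reactants):
  C–C: 2 × 358 = 716
  C–H: 8 × 422 = 3376
  C=C: 1 × 630 = 630
  H–I: 1 × 306 = 306
  Σ(broken) = 5028 kJ
Bonds formed (products):
  C–C: 3 × 358 = 1074
  C–H: 9 × 422 = 3798
  C–I: 1 × 233 = 233
  Σ(formed) = 5105 kJ
ΔH = Σ(broken) − Σ(formed) = 5028 − 5105 = −77 kJ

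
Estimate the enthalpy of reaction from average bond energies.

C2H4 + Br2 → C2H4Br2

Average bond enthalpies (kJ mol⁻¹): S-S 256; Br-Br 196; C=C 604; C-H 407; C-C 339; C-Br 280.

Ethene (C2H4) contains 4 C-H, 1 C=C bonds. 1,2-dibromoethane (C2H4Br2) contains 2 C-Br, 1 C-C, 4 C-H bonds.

Bonds broken (reactants):
  Br-Br: 1 × 196 = 196
  C-H: 4 × 407 = 1628
  C=C: 1 × 604 = 604
  Σ(broken) = 2428 kJ
Bonds formed (products):
  C-Br: 2 × 280 = 560
  C-C: 1 × 339 = 339
  C-H: 4 × 407 = 1628
  Σ(formed) = 2527 kJ
ΔH = Σ(broken) − Σ(formed) = 2428 − 2527 = −99 kJ

ΔH ≈ −99 kJ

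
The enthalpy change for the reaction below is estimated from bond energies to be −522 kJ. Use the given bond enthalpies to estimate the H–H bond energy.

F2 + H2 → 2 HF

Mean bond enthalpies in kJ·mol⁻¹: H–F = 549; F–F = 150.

Let D be the H–H bond energy.
Σ(broken) = 1×150 + 1×D = 150 + D
Σ(formed) = 2×549 = 1098
ΔH = Σ(broken) − Σ(formed) = (150 + D) − (1098) = −948 + D
Setting this equal to −522 kJ gives D = 426 kJ/mol.

D(H–H) ≈ 426 kJ/mol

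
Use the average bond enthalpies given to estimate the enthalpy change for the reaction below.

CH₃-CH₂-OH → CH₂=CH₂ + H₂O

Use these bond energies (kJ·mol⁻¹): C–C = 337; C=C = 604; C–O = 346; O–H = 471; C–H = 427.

Bonds broken (reactants):
  C–C: 1 × 337 = 337
  C–H: 5 × 427 = 2135
  C–O: 1 × 346 = 346
  O–H: 1 × 471 = 471
  Σ(broken) = 3289 kJ
Bonds formed (products):
  C–H: 4 × 427 = 1708
  C=C: 1 × 604 = 604
  O–H: 2 × 471 = 942
  Σ(formed) = 3254 kJ
ΔH = Σ(broken) − Σ(formed) = 3289 − 3254 = +35 kJ

ΔH ≈ +35 kJ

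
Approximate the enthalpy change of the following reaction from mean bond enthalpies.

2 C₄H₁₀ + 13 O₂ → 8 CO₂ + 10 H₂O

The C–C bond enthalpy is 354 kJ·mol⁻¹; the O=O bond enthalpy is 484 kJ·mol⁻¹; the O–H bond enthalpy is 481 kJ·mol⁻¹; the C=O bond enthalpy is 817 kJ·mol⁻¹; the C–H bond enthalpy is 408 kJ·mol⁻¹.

ΔH ≈ −6116 kJ

Bonds broken (reactants):
  C–C: 6 × 354 = 2124
  C–H: 20 × 408 = 8160
  O=O: 13 × 484 = 6292
  Σ(broken) = 16576 kJ
Bonds formed (products):
  C=O: 16 × 817 = 13072
  O–H: 20 × 481 = 9620
  Σ(formed) = 22692 kJ
ΔH = Σ(broken) − Σ(formed) = 16576 − 22692 = −6116 kJ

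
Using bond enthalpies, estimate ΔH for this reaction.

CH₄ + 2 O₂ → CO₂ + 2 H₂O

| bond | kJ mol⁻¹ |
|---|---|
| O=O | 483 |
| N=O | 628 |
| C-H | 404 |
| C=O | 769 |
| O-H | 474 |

ΔH ≈ −852 kJ

Bonds broken (reactants):
  C-H: 4 × 404 = 1616
  O=O: 2 × 483 = 966
  Σ(broken) = 2582 kJ
Bonds formed (products):
  C=O: 2 × 769 = 1538
  O-H: 4 × 474 = 1896
  Σ(formed) = 3434 kJ
ΔH = Σ(broken) − Σ(formed) = 2582 − 3434 = −852 kJ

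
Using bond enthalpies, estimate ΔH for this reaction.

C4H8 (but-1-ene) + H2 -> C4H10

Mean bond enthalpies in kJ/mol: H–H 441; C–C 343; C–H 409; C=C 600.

Bonds broken (reactants):
  C–C: 2 × 343 = 686
  C–H: 8 × 409 = 3272
  C=C: 1 × 600 = 600
  H–H: 1 × 441 = 441
  Σ(broken) = 4999 kJ
Bonds formed (products):
  C–C: 3 × 343 = 1029
  C–H: 10 × 409 = 4090
  Σ(formed) = 5119 kJ
ΔH = Σ(broken) − Σ(formed) = 4999 − 5119 = −120 kJ

ΔH ≈ −120 kJ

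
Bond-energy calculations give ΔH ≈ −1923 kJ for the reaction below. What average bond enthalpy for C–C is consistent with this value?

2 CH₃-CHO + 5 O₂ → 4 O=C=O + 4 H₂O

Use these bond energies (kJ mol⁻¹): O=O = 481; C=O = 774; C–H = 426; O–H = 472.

D(C–C) ≈ 342 kJ/mol

Let D be the C–C bond energy.
Σ(broken) = 2×D + 8×426 + 2×774 + 5×481 = 7361 + 2D
Σ(formed) = 8×774 + 8×472 = 9968
ΔH = Σ(broken) − Σ(formed) = (7361 + 2D) − (9968) = −2607 + 2D
Setting this equal to −1923 kJ gives 2D = 684, so D = 342 kJ/mol.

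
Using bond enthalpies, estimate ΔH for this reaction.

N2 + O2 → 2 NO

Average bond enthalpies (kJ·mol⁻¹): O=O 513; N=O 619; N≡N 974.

ΔH ≈ +249 kJ

Bonds broken (reactants):
  N≡N: 1 × 974 = 974
  O=O: 1 × 513 = 513
  Σ(broken) = 1487 kJ
Bonds formed (products):
  N=O: 2 × 619 = 1238
  Σ(formed) = 1238 kJ
ΔH = Σ(broken) − Σ(formed) = 1487 − 1238 = +249 kJ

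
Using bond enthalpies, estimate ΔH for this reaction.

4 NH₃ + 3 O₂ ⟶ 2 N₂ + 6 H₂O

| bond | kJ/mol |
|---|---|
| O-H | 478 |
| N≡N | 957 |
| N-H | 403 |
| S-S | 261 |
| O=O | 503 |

Bonds broken (reactants):
  N-H: 12 × 403 = 4836
  O=O: 3 × 503 = 1509
  Σ(broken) = 6345 kJ
Bonds formed (products):
  N≡N: 2 × 957 = 1914
  O-H: 12 × 478 = 5736
  Σ(formed) = 7650 kJ
ΔH = Σ(broken) − Σ(formed) = 6345 − 7650 = −1305 kJ

ΔH ≈ −1305 kJ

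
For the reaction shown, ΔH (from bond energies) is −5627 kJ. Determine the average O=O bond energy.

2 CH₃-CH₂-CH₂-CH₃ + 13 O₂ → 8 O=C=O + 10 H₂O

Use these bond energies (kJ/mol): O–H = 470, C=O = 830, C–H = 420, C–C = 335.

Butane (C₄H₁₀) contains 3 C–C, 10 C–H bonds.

Let D be the O=O bond energy.
Σ(broken) = 6×335 + 20×420 + 13×D = 10410 + 13D
Σ(formed) = 16×830 + 20×470 = 22680
ΔH = Σ(broken) − Σ(formed) = (10410 + 13D) − (22680) = −12270 + 13D
Setting this equal to −5627 kJ gives 13D = 6643, so D = 511 kJ/mol.

D(O=O) ≈ 511 kJ/mol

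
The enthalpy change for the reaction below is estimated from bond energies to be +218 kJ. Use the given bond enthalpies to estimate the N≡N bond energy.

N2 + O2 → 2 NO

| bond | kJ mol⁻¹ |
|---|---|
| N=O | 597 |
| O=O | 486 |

Let D be the N≡N bond energy.
Σ(broken) = 1×D + 1×486 = 486 + D
Σ(formed) = 2×597 = 1194
ΔH = Σ(broken) − Σ(formed) = (486 + D) − (1194) = −708 + D
Setting this equal to +218 kJ gives D = 926 kJ/mol.

D(N≡N) ≈ 926 kJ/mol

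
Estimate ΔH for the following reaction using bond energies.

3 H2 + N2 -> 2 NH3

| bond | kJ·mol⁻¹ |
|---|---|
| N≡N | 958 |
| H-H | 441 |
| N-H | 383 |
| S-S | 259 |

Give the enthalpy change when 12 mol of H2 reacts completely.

ΔH = −68 kJ

Bonds broken (reactants):
  H-H: 3 × 441 = 1323
  N≡N: 1 × 958 = 958
  Σ(broken) = 2281 kJ
Bonds formed (products):
  N-H: 6 × 383 = 2298
  Σ(formed) = 2298 kJ
ΔH = Σ(broken) − Σ(formed) = 2281 − 2298 = −17 kJ
For 4× the reaction as written: 4 × (−17) = −68 kJ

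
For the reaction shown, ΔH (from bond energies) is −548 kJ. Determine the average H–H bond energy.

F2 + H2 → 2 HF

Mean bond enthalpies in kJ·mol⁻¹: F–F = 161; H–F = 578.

D(H–H) ≈ 447 kJ/mol

Let D be the H–H bond energy.
Σ(broken) = 1×161 + 1×D = 161 + D
Σ(formed) = 2×578 = 1156
ΔH = Σ(broken) − Σ(formed) = (161 + D) − (1156) = −995 + D
Setting this equal to −548 kJ gives D = 447 kJ/mol.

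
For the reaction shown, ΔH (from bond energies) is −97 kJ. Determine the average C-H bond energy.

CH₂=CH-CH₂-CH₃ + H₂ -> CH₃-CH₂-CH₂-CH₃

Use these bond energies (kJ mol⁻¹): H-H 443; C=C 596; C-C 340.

Let D be the C-H bond energy.
Σ(broken) = 2×340 + 8×D + 1×596 + 1×443 = 1719 + 8D
Σ(formed) = 3×340 + 10×D = 1020 + 10D
ΔH = Σ(broken) − Σ(formed) = (1719 + 8D) − (1020 + 10D) = +699 − 2D
Setting this equal to −97 kJ gives 2D = 796, so D = 398 kJ/mol.

D(C-H) ≈ 398 kJ/mol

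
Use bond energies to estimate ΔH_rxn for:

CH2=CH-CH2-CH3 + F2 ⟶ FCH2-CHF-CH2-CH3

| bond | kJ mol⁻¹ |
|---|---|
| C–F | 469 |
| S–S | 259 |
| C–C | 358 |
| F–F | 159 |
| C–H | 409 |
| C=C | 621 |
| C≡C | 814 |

ΔH ≈ −516 kJ

Bonds broken (reactants):
  C–C: 2 × 358 = 716
  C–H: 8 × 409 = 3272
  C=C: 1 × 621 = 621
  F–F: 1 × 159 = 159
  Σ(broken) = 4768 kJ
Bonds formed (products):
  C–C: 3 × 358 = 1074
  C–F: 2 × 469 = 938
  C–H: 8 × 409 = 3272
  Σ(formed) = 5284 kJ
ΔH = Σ(broken) − Σ(formed) = 4768 − 5284 = −516 kJ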